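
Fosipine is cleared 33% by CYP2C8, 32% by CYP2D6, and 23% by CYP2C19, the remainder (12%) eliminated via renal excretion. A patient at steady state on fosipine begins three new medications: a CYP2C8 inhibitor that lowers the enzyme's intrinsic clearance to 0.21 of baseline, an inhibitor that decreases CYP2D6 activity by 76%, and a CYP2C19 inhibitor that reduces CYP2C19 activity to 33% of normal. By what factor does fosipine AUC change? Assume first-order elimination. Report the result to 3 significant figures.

2.92

The CYP2C8 pathway (33% of clearance) falls to 0.21× activity: 0.33 × 0.21 = 0.0693.
The CYP2D6 pathway (32% of clearance) drops to 0.24× activity: 0.32 × 0.24 = 0.0768.
The CYP2C19 pathway (23% of clearance) drops to 0.33× activity: 0.23 × 0.33 = 0.0759.
Non-CYP routes (12%) are unchanged.
Relative clearance = 0.0693 + 0.0768 + 0.0759 + 0.12 = 0.342.
AUC ∝ 1/CL: fold-change = 1 / 0.342 = 2.92.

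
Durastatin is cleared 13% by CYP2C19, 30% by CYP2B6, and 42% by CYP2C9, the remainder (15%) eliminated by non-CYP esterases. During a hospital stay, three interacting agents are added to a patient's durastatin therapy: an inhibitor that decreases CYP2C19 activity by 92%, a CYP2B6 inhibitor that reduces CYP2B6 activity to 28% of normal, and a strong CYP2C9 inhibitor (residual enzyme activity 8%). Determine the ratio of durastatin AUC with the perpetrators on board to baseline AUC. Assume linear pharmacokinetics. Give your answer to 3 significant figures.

3.60

The CYP2C19 pathway (13% of clearance) falls to 0.08× activity: 0.13 × 0.08 = 0.0104.
The CYP2B6 pathway (30% of clearance) is reduced to 0.28× activity: 0.3 × 0.28 = 0.084.
The CYP2C9 pathway (42% of clearance) is reduced to 0.08× activity: 0.42 × 0.08 = 0.0336.
Non-CYP routes (15%) are unchanged.
New clearance relative to baseline: 0.0104 + 0.084 + 0.0336 + 0.15 = 0.278.
Net AUC ratio = 1 / 0.278 = 3.60.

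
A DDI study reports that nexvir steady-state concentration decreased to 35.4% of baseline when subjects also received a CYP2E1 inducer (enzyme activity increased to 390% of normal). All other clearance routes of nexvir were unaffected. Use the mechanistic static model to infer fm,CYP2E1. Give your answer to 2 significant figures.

0.63

Call the CYP2E1 fraction fm. After the interaction, CL_new/CL_old = fm × 3.9 + (1 − fm).
Steady-state concentration ratio = 1 / (new CL fraction), so new CL fraction = 1 / 0.354 = 2.825.
fm × 3.9 + 1 − fm = 2.825  ⇒  fm × (3.9 − 1) = 1.825  ⇒  fm = 0.63.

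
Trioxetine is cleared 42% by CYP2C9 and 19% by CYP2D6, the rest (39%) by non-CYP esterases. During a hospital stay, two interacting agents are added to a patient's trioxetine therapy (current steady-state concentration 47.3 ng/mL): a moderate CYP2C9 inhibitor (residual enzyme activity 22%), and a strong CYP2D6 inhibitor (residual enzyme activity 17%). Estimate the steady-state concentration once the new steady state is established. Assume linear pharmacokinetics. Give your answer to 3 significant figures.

91.9 ng/mL

The CYP2C9 pathway (42% of clearance) is reduced to 0.22× activity: 0.42 × 0.22 = 0.0924.
The CYP2D6 pathway (19% of clearance) drops to 0.17× activity: 0.19 × 0.17 = 0.0323.
Non-CYP routes (39%) are unchanged.
CL_new/CL_old = 0.0924 + 0.0323 + 0.39 = 0.5147.
Dividing the baseline by the relative clearance: 47.3 / 0.5147 = 91.9 ng/mL.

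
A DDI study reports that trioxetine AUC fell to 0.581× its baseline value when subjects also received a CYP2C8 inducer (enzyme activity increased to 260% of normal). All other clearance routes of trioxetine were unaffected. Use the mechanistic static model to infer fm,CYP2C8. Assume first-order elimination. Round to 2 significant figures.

0.45

Write x for the fraction cleared via CYP2C8. The observed AUC change means clearance rose to 1/0.581 = 1.721 of baseline.
Setting x·2.6 + (1 − x) = 1.721 and solving: x = (1.721 − 1)/(2.6 − 1) = 0.45.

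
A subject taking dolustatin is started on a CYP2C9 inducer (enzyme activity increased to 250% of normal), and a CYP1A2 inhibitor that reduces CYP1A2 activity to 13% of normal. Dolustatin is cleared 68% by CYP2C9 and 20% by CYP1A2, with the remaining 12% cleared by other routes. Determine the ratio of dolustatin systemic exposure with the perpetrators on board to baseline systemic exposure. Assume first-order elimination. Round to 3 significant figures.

0.542

The CYP2C9 pathway (68% of clearance) is boosted to 2.5× activity: 0.68 × 2.5 = 1.7.
The CYP1A2 pathway (20% of clearance) falls to 0.13× activity: 0.2 × 0.13 = 0.026.
The remaining 12% of clearance is unaffected.
New clearance relative to baseline: 1.7 + 0.026 + 0.12 = 1.846.
Net systemic exposure ratio = 1 / 1.846 = 0.542.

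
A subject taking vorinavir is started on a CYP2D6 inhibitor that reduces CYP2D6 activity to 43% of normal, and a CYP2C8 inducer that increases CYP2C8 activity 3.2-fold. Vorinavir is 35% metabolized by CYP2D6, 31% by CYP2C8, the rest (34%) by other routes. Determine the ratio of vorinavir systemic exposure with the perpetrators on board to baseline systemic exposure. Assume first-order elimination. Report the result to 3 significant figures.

CYP2D6: 0.35 × 0.43 = 0.1505
CYP2C8: 0.31 × 3.2 = 0.992
Other: 0.34 (unchanged)
New clearance relative to baseline: 0.1505 + 0.992 + 0.34 = 1.4825.
Net systemic exposure ratio = 1 / 1.4825 = 0.675.

0.675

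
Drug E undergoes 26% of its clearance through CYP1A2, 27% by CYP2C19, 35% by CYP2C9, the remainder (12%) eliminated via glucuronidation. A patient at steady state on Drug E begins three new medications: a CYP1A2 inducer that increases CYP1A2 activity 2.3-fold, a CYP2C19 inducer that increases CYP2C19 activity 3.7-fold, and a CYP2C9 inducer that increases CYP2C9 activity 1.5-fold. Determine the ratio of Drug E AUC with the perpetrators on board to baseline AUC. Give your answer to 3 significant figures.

The CYP1A2 pathway (26% of clearance) increases to 2.3× activity: 0.26 × 2.3 = 0.598.
The CYP2C19 pathway (27% of clearance) is boosted to 3.7× activity: 0.27 × 3.7 = 0.999.
The CYP2C9 pathway (35% of clearance) rises to 1.5× activity: 0.35 × 1.5 = 0.525.
The remaining 12% of clearance is unaffected.
CL_new/CL_old = 0.598 + 0.999 + 0.525 + 0.12 = 2.242.
AUC ∝ 1/CL: fold-change = 1 / 2.242 = 0.446.

0.446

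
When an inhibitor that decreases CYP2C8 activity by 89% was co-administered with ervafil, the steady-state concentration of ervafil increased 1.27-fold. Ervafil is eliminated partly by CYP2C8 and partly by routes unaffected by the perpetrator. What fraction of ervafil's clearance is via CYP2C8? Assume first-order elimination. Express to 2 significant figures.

0.24

Let x = fm,CYP2C8. Because steady-state concentration ∝ 1/CL, relative clearance fell to 1/1.27 = 0.7874.
Setting x·0.11 + (1 − x) = 0.7874 and solving: x = (0.7874 − 1)/(0.11 − 1) = 0.24.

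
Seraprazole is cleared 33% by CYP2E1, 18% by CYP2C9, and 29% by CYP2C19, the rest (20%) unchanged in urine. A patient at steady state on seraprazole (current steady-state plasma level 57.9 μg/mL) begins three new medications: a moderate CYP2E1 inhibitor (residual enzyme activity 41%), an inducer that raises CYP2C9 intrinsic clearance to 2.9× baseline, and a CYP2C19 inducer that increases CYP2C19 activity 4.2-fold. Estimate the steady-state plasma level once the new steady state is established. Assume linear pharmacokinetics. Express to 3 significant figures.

27.9 μg/mL

The CYP2E1 pathway (33% of clearance) falls to 0.41× activity: 0.33 × 0.41 = 0.1353.
The CYP2C9 pathway (18% of clearance) is boosted to 2.9× activity: 0.18 × 2.9 = 0.522.
The CYP2C19 pathway (29% of clearance) increases to 4.2× activity: 0.29 × 4.2 = 1.218.
The remaining 20% of clearance is unaffected.
Relative clearance = 0.1353 + 0.522 + 1.218 + 0.2 = 2.0753.
New steady-state plasma level = 57.9 / 2.0753 = 27.9 μg/mL (concentration scales inversely with clearance).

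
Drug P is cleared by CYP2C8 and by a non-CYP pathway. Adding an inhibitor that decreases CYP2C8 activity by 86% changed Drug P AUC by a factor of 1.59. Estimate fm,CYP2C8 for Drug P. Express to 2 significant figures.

Write x for the fraction cleared via CYP2C8. The observed AUC change means clearance fell to 1/1.59 = 0.6289 of baseline.
Setting x·0.14 + (1 − x) = 0.6289 and solving: x = (0.6289 − 1)/(0.14 − 1) = 0.43.

0.43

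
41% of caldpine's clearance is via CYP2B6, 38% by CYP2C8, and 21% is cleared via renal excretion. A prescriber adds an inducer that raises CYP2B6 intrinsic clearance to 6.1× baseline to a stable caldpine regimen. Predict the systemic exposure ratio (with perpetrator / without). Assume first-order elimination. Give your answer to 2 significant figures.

0.32

The CYP2B6 pathway (41% of clearance) is boosted to 6.1× activity: 0.41 × 6.1 = 2.501.
CYP2C8 (38%) and the residual 21% are unaffected.
New clearance relative to baseline: 2.501 + 0.38 + 0.21 = 3.091.
Since systemic exposure ∝ 1/CL, the ratio is 1 / 3.091 = 0.32.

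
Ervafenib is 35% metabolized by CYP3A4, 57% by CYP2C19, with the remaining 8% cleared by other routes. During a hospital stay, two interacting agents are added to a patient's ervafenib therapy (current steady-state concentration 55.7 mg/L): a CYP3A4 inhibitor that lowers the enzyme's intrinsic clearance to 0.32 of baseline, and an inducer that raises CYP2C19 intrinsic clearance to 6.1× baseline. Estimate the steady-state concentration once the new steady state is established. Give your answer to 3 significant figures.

15.2 mg/L

The CYP3A4 pathway (35% of clearance) falls to 0.32× activity: 0.35 × 0.32 = 0.112.
The CYP2C19 pathway (57% of clearance) rises to 6.1× activity: 0.57 × 6.1 = 3.477.
The remaining 8% of clearance is unaffected.
CL_new/CL_old = 0.112 + 3.477 + 0.08 = 3.669.
Dividing the baseline by the relative clearance: 55.7 / 3.669 = 15.2 mg/L.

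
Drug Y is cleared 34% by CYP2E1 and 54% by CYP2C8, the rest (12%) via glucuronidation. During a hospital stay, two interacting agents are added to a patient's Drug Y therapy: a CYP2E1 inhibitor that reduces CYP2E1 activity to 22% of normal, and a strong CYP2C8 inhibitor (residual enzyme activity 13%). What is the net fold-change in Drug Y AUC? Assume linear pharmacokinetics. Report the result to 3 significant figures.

The CYP2E1 pathway (34% of clearance) falls to 0.22× activity: 0.34 × 0.22 = 0.0748.
The CYP2C8 pathway (54% of clearance) is reduced to 0.13× activity: 0.54 × 0.13 = 0.0702.
The remaining 12% of clearance is unaffected.
New clearance relative to baseline: 0.0748 + 0.0702 + 0.12 = 0.265.
AUC ∝ 1/CL: fold-change = 1 / 0.265 = 3.77.

3.77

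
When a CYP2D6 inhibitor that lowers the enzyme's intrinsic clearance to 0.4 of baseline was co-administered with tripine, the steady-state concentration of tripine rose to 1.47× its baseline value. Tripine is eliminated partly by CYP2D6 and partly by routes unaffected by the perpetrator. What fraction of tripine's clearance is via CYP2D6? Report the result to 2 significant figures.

0.53

Write x for the fraction cleared via CYP2D6. The observed steady-state concentration change means clearance fell to 1/1.47 = 0.6803 of baseline.
Setting x·0.4 + (1 − x) = 0.6803 and solving: x = (0.6803 − 1)/(0.4 − 1) = 0.53.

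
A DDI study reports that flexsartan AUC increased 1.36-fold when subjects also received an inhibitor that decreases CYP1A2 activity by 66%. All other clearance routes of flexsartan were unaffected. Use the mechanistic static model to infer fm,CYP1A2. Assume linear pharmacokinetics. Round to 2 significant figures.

0.40

Call the CYP1A2 fraction fm. After the interaction, CL_new/CL_old = fm × 0.34 + (1 − fm).
AUC ratio = 1 / (new CL fraction), so new CL fraction = 1 / 1.36 = 0.7353.
fm × 0.34 + 1 − fm = 0.7353  ⇒  fm × (0.34 − 1) = −0.2647  ⇒  fm = 0.40.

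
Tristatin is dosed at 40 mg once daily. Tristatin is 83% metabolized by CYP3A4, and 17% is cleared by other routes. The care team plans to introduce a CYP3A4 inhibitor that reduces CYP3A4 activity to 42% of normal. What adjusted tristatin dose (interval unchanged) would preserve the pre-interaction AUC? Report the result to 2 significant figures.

21 mg

CYP3A4: 0.83 × 0.42 = 0.3486
Other: 0.17 (unchanged)
Relative clearance = 0.3486 + 0.17 = 0.5186.
Css,avg = (dose rate)/CL, so holding Css fixed requires dose ∝ CL: 40 × 0.5186 = 21 mg.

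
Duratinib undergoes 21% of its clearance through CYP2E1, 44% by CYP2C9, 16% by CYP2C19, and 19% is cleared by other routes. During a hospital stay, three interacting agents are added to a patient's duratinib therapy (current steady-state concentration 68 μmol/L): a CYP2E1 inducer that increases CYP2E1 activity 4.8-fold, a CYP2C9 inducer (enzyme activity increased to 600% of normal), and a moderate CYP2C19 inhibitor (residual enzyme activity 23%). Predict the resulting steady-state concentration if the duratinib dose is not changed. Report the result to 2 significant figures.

18 μmol/L

The CYP2E1 pathway (21% of clearance) increases to 4.8× activity: 0.21 × 4.8 = 1.008.
The CYP2C9 pathway (44% of clearance) is boosted to 6× activity: 0.44 × 6 = 2.64.
The CYP2C19 pathway (16% of clearance) drops to 0.23× activity: 0.16 × 0.23 = 0.0368.
Non-CYP routes (19%) are unchanged.
Relative clearance = 1.008 + 2.64 + 0.0368 + 0.19 = 3.8748.
New steady-state concentration = 68 / 3.8748 = 18 μmol/L (concentration scales inversely with clearance).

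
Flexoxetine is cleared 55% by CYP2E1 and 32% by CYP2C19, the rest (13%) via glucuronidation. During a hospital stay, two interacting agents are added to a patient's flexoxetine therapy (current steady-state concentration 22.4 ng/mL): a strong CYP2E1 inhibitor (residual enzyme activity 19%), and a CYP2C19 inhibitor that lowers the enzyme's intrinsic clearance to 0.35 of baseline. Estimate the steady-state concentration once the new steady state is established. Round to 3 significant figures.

CYP2E1: 0.55 × 0.19 = 0.1045
CYP2C19: 0.32 × 0.35 = 0.112
Other: 0.13 (unchanged)
Relative clearance = 0.1045 + 0.112 + 0.13 = 0.3465.
Dividing the baseline by the relative clearance: 22.4 / 0.3465 = 64.6 ng/mL.

64.6 ng/mL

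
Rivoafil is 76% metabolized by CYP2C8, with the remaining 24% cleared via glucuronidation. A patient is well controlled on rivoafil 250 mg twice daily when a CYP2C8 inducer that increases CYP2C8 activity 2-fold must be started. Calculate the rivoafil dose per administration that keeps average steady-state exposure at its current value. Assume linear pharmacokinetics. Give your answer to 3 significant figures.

CYP2C8: 0.76 × 2 = 1.52
Other: 0.24 (unchanged)
Relative clearance = 1.52 + 0.24 = 1.76.
Css,avg = (dose rate)/CL, so holding Css fixed requires dose ∝ CL: 250 × 1.76 = 440 mg.

440 mg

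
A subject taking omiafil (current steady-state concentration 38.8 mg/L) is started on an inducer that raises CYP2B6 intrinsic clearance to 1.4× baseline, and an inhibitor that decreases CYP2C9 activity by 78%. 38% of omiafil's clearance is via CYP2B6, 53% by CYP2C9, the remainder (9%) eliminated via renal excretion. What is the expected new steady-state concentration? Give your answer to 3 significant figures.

52.5 mg/L

The CYP2B6 pathway (38% of clearance) increases to 1.4× activity: 0.38 × 1.4 = 0.532.
The CYP2C9 pathway (53% of clearance) falls to 0.22× activity: 0.53 × 0.22 = 0.1166.
The remaining 9% of clearance is unaffected.
CL_new/CL_old = 0.532 + 0.1166 + 0.09 = 0.7386.
New steady-state concentration = 38.8 / 0.7386 = 52.5 mg/L (concentration scales inversely with clearance).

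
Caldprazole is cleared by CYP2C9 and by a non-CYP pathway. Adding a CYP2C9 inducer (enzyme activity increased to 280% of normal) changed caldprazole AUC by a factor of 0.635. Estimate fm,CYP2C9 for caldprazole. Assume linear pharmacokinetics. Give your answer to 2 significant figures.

0.32

CL'/CL = 1 / 0.635 = 1.575
2.8·fm + (1 − fm) = 1.575
fm = (1.575 − 1) / (2.8 − 1) = 0.32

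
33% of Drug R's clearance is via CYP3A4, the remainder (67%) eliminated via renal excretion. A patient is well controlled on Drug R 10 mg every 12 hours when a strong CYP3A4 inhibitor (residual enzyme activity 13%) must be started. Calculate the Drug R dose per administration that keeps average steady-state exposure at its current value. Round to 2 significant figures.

The CYP3A4 pathway (33% of clearance) falls to 0.13× activity: 0.33 × 0.13 = 0.0429.
Non-CYP routes (67%) are unchanged.
CL_new/CL_old = 0.0429 + 0.67 = 0.7129.
Exposure is unchanged when dose changes in proportion to clearance. New dose = 10 mg × 0.7129 = 7.1 mg.

7.1 mg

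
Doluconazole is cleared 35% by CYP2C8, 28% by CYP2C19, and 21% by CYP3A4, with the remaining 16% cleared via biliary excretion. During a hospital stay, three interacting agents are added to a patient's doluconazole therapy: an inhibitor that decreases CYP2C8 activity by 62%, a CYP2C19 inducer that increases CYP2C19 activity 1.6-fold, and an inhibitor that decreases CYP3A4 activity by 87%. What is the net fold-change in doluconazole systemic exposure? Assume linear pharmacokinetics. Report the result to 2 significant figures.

1.3

The CYP2C8 pathway (35% of clearance) drops to 0.38× activity: 0.35 × 0.38 = 0.133.
The CYP2C19 pathway (28% of clearance) rises to 1.6× activity: 0.28 × 1.6 = 0.448.
The CYP3A4 pathway (21% of clearance) falls to 0.13× activity: 0.21 × 0.13 = 0.0273.
The remaining 16% of clearance is unaffected.
New clearance relative to baseline: 0.133 + 0.448 + 0.0273 + 0.16 = 0.7683.
Net systemic exposure ratio = 1 / 0.7683 = 1.3.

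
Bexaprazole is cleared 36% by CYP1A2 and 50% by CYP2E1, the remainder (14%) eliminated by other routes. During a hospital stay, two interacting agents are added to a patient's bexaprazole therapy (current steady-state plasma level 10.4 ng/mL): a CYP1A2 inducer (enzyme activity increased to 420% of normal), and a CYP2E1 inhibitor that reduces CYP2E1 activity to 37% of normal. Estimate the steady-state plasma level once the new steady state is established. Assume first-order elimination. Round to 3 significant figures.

5.66 ng/mL

CYP1A2: 0.36 × 4.2 = 1.512
CYP2E1: 0.5 × 0.37 = 0.185
Other: 0.14 (unchanged)
Relative clearance = 1.512 + 0.185 + 0.14 = 1.837.
Steady-state plasma level ∝ 1/CL: new value = 10.4 / 1.837 = 5.66 ng/mL.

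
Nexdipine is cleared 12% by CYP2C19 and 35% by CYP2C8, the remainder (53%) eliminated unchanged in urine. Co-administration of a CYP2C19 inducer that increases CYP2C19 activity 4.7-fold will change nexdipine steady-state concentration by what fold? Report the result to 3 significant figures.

0.693

CYP2C19: 0.12 × 4.7 = 0.564
CYP2C8: 0.35 (unchanged)
Other: 0.53 (unchanged)
New clearance relative to baseline: 0.564 + 0.35 + 0.53 = 1.444.
Steady-state concentration is inversely proportional to clearance, so the fold-change is 1 / 1.444 = 0.693.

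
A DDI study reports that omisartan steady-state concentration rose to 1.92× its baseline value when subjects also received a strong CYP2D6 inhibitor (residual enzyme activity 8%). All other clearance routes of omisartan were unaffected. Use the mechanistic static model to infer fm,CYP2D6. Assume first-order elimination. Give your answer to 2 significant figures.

CL'/CL = 1 / 1.92 = 0.5208
0.08·fm + (1 − fm) = 0.5208
fm = (0.5208 − 1) / (0.08 − 1) = 0.52

0.52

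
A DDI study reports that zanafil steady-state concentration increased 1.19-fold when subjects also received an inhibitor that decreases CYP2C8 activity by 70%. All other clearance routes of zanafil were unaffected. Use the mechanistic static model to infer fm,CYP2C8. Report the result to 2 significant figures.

0.23

Let x = fm,CYP2C8. Because steady-state concentration ∝ 1/CL, relative clearance fell to 1/1.19 = 0.8403.
Setting x·0.3 + (1 − x) = 0.8403 and solving: x = (0.8403 − 1)/(0.3 − 1) = 0.23.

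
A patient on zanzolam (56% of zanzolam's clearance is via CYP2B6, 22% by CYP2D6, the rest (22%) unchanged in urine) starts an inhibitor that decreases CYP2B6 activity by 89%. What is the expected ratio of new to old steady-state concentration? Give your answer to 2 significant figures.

The CYP2B6 pathway (56% of clearance) falls to 0.11× activity: 0.56 × 0.11 = 0.0616.
CYP2D6 (22%) and the residual 22% are unaffected.
CL_new/CL_old = 0.0616 + 0.22 + 0.22 = 0.5016.
Since steady-state concentration ∝ 1/CL, the ratio is 1 / 0.5016 = 2.0.

2.0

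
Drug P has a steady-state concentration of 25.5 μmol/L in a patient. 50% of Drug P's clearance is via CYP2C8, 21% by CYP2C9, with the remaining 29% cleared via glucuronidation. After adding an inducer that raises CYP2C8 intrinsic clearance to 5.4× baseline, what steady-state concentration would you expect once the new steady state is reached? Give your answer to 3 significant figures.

7.97 μmol/L

The CYP2C8 pathway (50% of clearance) rises to 5.4× activity: 0.5 × 5.4 = 2.7.
CYP2C9 (21%) and the residual 29% are unaffected.
Relative clearance = 2.7 + 0.21 + 0.29 = 3.2.
Steady-state concentration ∝ 1/CL, so new value = 25.5 / 3.2 = 7.97 μmol/L.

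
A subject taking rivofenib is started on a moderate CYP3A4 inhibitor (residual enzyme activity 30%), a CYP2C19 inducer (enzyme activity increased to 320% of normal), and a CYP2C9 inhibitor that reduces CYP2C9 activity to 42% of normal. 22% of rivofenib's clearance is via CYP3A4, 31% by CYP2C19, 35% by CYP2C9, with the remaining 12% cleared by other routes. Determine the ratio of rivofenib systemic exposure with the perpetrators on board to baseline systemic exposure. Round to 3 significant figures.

0.755

The CYP3A4 pathway (22% of clearance) drops to 0.3× activity: 0.22 × 0.3 = 0.066.
The CYP2C19 pathway (31% of clearance) increases to 3.2× activity: 0.31 × 3.2 = 0.992.
The CYP2C9 pathway (35% of clearance) falls to 0.42× activity: 0.35 × 0.42 = 0.147.
Non-CYP routes (12%) are unchanged.
Relative clearance = 0.066 + 0.992 + 0.147 + 0.12 = 1.325.
Net systemic exposure ratio = 1 / 1.325 = 0.755.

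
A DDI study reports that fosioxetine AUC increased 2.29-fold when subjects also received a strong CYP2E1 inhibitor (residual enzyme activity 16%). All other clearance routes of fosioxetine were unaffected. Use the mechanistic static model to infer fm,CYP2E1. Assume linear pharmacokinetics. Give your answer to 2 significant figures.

0.67

CL'/CL = 1 / 2.29 = 0.4367
0.16·fm + (1 − fm) = 0.4367
fm = (0.4367 − 1) / (0.16 − 1) = 0.67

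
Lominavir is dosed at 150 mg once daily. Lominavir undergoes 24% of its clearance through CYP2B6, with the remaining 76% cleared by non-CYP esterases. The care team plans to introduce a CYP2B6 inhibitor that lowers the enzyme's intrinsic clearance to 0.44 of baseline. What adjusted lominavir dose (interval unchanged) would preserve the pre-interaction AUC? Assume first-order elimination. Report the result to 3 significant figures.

130 mg

The CYP2B6 pathway (24% of clearance) drops to 0.44× activity: 0.24 × 0.44 = 0.1056.
Non-CYP routes (76%) are unchanged.
New clearance relative to baseline: 0.1056 + 0.76 = 0.8656.
To maintain the same steady-state level, dose must scale with clearance: new dose = 150 × 0.8656 = 130 mg.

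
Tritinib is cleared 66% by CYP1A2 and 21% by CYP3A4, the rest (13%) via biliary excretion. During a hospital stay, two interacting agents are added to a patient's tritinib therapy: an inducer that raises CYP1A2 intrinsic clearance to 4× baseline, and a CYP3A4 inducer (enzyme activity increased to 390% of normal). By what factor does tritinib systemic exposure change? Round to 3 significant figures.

CYP1A2: 0.66 × 4 = 2.64
CYP3A4: 0.21 × 3.9 = 0.819
Other: 0.13 (unchanged)
CL_new/CL_old = 2.64 + 0.819 + 0.13 = 3.589.
Because systemic exposure varies inversely with clearance, the combined effect is 1 / 3.589 = 0.279.

0.279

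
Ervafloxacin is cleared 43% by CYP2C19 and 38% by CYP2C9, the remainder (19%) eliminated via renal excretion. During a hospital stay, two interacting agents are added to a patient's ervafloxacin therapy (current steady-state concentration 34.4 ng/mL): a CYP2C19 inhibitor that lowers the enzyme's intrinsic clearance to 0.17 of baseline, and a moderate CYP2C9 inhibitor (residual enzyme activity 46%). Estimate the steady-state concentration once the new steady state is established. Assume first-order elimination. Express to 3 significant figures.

CYP2C19: 0.43 × 0.17 = 0.0731
CYP2C9: 0.38 × 0.46 = 0.1748
Other: 0.19 (unchanged)
CL_new/CL_old = 0.0731 + 0.1748 + 0.19 = 0.4379.
Steady-state concentration ∝ 1/CL: new value = 34.4 / 0.4379 = 78.6 ng/mL.

78.6 ng/mL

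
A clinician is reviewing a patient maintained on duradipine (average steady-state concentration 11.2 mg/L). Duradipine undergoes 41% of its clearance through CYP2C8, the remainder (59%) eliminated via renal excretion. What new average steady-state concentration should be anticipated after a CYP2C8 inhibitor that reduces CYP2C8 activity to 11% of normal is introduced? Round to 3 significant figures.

CYP2C8: 0.41 × 0.11 = 0.0451
Other: 0.59 (unchanged)
Relative clearance = 0.0451 + 0.59 = 0.6351.
New average steady-state concentration = baseline ÷ relative clearance = 11.2 / 0.6351 = 17.6 mg/L.

17.6 mg/L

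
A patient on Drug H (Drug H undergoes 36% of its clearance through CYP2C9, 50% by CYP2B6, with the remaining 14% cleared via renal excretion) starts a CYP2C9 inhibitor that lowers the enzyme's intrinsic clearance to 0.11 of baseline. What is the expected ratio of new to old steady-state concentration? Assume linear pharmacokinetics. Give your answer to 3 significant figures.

The CYP2C9 pathway (36% of clearance) falls to 0.11× activity: 0.36 × 0.11 = 0.0396.
CYP2B6 (50%) and the residual 14% are unaffected.
Relative clearance = 0.0396 + 0.5 + 0.14 = 0.6796.
Since steady-state concentration ∝ 1/CL, the ratio is 1 / 0.6796 = 1.47.

1.47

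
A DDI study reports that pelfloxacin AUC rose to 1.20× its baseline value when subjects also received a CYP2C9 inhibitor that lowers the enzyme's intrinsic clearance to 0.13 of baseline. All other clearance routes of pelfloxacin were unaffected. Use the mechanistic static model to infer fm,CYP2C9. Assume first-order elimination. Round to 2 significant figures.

Let x = fm,CYP2C9. Because AUC ∝ 1/CL, relative clearance fell to 1/1.20 = 0.8333.
Setting x·0.13 + (1 − x) = 0.8333 and solving: x = (0.8333 − 1)/(0.13 − 1) = 0.19.

0.19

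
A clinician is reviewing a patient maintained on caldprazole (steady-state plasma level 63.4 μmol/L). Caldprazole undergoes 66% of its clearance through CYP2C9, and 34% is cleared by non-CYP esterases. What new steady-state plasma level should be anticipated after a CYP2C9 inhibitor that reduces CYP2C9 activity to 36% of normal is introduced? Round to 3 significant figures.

The CYP2C9 pathway (66% of clearance) drops to 0.36× activity: 0.66 × 0.36 = 0.2376.
The remaining 34% of clearance is unaffected.
CL_new/CL_old = 0.2376 + 0.34 = 0.5776.
New steady-state plasma level = baseline ÷ relative clearance = 63.4 / 0.5776 = 110 μmol/L.

110 μmol/L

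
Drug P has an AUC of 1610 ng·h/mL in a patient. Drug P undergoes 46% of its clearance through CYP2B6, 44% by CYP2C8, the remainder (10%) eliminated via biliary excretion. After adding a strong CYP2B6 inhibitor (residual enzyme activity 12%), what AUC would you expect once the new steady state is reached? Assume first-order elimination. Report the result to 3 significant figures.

2.70 × 10³ ng·h/mL

The CYP2B6 pathway (46% of clearance) drops to 0.12× activity: 0.46 × 0.12 = 0.0552.
CYP2C8 (44%) and the residual 10% are unaffected.
CL_new/CL_old = 0.0552 + 0.44 + 0.1 = 0.5952.
AUC ∝ 1/CL, so new value = 1610 / 0.5952 = 2.70 × 10³ ng·h/mL.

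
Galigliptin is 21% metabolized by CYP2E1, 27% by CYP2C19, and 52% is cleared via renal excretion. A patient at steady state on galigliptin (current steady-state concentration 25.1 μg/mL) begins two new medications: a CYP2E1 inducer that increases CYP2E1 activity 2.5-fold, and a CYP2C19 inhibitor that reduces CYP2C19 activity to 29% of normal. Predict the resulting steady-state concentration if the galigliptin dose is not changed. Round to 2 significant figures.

The CYP2E1 pathway (21% of clearance) increases to 2.5× activity: 0.21 × 2.5 = 0.525.
The CYP2C19 pathway (27% of clearance) is reduced to 0.29× activity: 0.27 × 0.29 = 0.0783.
The remaining 52% of clearance is unaffected.
CL_new/CL_old = 0.525 + 0.0783 + 0.52 = 1.1233.
Dividing the baseline by the relative clearance: 25.1 / 1.1233 = 22 μg/mL.

22 μg/mL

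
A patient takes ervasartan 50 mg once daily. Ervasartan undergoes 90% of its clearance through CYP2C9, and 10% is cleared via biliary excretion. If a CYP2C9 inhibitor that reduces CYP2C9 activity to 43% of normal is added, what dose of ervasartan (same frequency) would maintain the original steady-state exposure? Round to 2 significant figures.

The CYP2C9 pathway (90% of clearance) falls to 0.43× activity: 0.9 × 0.43 = 0.387.
The remaining 10% of clearance is unaffected.
CL_new/CL_old = 0.387 + 0.1 = 0.487.
Exposure is unchanged when dose changes in proportion to clearance. New dose = 50 mg × 0.487 = 24 mg.

24 mg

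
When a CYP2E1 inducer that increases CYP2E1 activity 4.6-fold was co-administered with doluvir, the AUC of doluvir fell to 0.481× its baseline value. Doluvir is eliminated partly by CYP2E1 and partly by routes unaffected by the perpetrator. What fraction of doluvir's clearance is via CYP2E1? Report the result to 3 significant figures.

0.300

CL'/CL = 1 / 0.481 = 2.079
4.6·fm + (1 − fm) = 2.079
fm = (2.079 − 1) / (4.6 − 1) = 0.300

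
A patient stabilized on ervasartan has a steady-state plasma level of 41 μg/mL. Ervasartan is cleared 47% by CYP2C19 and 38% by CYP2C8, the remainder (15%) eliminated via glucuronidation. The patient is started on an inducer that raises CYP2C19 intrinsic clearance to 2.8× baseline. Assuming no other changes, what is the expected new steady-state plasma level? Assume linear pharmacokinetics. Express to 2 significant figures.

The CYP2C19 pathway (47% of clearance) is boosted to 2.8× activity: 0.47 × 2.8 = 1.316.
CYP2C8 (38%) and the residual 15% are unaffected.
CL_new/CL_old = 1.316 + 0.38 + 0.15 = 1.846.
Steady-state plasma level ∝ 1/CL, so new value = 41 / 1.846 = 22 μg/mL.

22 μg/mL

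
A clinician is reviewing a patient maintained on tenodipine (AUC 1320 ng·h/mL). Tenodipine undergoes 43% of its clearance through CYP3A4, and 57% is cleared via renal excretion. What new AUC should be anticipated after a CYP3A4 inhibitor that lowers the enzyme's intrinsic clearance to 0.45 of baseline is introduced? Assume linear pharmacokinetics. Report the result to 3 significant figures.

1.73 × 10³ ng·h/mL

The CYP3A4 pathway (43% of clearance) drops to 0.45× activity: 0.43 × 0.45 = 0.1935.
The remaining 57% of clearance is unaffected.
New clearance relative to baseline: 0.1935 + 0.57 = 0.7635.
AUC ∝ 1/CL, so new value = 1320 / 0.7635 = 1.73 × 10³ ng·h/mL.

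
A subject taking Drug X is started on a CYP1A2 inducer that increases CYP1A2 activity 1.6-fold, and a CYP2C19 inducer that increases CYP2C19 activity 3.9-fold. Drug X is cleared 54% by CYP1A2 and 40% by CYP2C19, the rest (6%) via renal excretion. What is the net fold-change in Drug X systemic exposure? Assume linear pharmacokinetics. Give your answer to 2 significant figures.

0.40

The CYP1A2 pathway (54% of clearance) rises to 1.6× activity: 0.54 × 1.6 = 0.864.
The CYP2C19 pathway (40% of clearance) rises to 3.9× activity: 0.4 × 3.9 = 1.56.
Non-CYP routes (6%) are unchanged.
CL_new/CL_old = 0.864 + 1.56 + 0.06 = 2.484.
Systemic exposure ∝ 1/CL: fold-change = 1 / 2.484 = 0.40.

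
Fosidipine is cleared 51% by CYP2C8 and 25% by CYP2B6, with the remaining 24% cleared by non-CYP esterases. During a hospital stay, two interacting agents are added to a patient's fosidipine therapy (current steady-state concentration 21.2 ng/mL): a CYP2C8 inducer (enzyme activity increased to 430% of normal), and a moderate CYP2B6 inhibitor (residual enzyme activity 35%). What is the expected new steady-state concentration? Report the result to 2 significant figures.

The CYP2C8 pathway (51% of clearance) increases to 4.3× activity: 0.51 × 4.3 = 2.193.
The CYP2B6 pathway (25% of clearance) drops to 0.35× activity: 0.25 × 0.35 = 0.0875.
Non-CYP routes (24%) are unchanged.
New clearance relative to baseline: 2.193 + 0.0875 + 0.24 = 2.5205.
Dividing the baseline by the relative clearance: 21.2 / 2.5205 = 8.4 ng/mL.

8.4 ng/mL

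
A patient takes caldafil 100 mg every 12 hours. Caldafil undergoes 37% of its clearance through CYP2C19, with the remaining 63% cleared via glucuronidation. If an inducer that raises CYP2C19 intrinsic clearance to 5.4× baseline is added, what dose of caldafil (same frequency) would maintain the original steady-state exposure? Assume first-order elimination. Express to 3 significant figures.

263 mg

The CYP2C19 pathway (37% of clearance) rises to 5.4× activity: 0.37 × 5.4 = 1.998.
Non-CYP routes (63%) are unchanged.
New clearance relative to baseline: 1.998 + 0.63 = 2.628.
Exposure is unchanged when dose changes in proportion to clearance. New dose = 100 mg × 2.628 = 263 mg.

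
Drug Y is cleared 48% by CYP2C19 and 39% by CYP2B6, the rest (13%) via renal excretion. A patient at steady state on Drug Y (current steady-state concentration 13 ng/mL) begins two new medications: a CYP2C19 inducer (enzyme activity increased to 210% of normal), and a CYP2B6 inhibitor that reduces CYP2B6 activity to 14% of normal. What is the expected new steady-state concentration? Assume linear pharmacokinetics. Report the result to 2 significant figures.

The CYP2C19 pathway (48% of clearance) is boosted to 2.1× activity: 0.48 × 2.1 = 1.008.
The CYP2B6 pathway (39% of clearance) is reduced to 0.14× activity: 0.39 × 0.14 = 0.0546.
The remaining 13% of clearance is unaffected.
Relative clearance = 1.008 + 0.0546 + 0.13 = 1.1926.
Steady-state concentration ∝ 1/CL: new value = 13 / 1.1926 = 11 ng/mL.

11 ng/mL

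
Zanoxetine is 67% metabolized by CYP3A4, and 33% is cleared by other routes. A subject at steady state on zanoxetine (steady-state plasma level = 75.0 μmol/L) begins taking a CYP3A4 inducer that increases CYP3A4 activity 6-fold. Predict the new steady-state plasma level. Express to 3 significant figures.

The CYP3A4 pathway (67% of clearance) increases to 6× activity: 0.67 × 6 = 4.02.
The remaining 33% of clearance is unaffected.
Relative clearance = 4.02 + 0.33 = 4.35.
New steady-state plasma level = baseline ÷ relative clearance = 75.0 / 4.35 = 17.2 μmol/L.

17.2 μmol/L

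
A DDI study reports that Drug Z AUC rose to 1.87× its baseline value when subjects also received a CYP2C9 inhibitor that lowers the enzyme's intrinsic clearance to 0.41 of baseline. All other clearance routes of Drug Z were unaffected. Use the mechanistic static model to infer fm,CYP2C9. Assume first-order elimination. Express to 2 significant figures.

0.79

CL'/CL = 1 / 1.87 = 0.5348
0.41·fm + (1 − fm) = 0.5348
fm = (0.5348 − 1) / (0.41 − 1) = 0.79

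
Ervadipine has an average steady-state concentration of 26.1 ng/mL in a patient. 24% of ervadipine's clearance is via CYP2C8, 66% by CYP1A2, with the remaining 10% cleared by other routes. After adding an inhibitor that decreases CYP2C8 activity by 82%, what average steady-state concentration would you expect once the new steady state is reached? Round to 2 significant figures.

The CYP2C8 pathway (24% of clearance) drops to 0.18× activity: 0.24 × 0.18 = 0.0432.
CYP1A2 (66%) and the residual 10% are unaffected.
New clearance relative to baseline: 0.0432 + 0.66 + 0.1 = 0.8032.
New average steady-state concentration = baseline ÷ relative clearance = 26.1 / 0.8032 = 32 ng/mL.

32 ng/mL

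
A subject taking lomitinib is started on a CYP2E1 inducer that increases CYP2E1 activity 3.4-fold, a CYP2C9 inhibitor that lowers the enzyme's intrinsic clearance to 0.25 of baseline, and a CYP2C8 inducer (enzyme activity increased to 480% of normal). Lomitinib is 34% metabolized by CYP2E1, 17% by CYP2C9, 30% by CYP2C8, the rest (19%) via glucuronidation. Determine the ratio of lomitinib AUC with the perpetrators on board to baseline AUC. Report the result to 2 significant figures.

CYP2E1: 0.34 × 3.4 = 1.156
CYP2C9: 0.17 × 0.25 = 0.0425
CYP2C8: 0.3 × 4.8 = 1.44
Other: 0.19 (unchanged)
Relative clearance = 1.156 + 0.0425 + 1.44 + 0.19 = 2.8285.
Net AUC ratio = 1 / 2.8285 = 0.35.

0.35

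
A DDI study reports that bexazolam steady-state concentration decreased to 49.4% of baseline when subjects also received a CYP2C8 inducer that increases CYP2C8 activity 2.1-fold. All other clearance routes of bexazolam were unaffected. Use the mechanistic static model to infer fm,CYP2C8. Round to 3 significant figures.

Let fm be the CYP2C8 fraction. New clearance relative to baseline = fm × 2.1 + (1 − fm).
Steady-state concentration ratio = 1 / (new CL fraction), so new CL fraction = 1 / 0.494 = 2.024.
fm × 2.1 + 1 − fm = 2.024  ⇒  fm × (2.1 − 1) = 1.024  ⇒  fm = 0.931.

0.931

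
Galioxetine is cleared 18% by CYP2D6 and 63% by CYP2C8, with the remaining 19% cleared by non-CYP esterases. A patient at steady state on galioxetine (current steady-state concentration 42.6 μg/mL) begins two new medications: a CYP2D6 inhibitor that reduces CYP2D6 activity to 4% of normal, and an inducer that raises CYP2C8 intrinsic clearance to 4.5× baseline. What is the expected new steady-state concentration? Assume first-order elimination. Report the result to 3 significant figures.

14.0 μg/mL

The CYP2D6 pathway (18% of clearance) is reduced to 0.04× activity: 0.18 × 0.04 = 0.0072.
The CYP2C8 pathway (63% of clearance) increases to 4.5× activity: 0.63 × 4.5 = 2.835.
The remaining 19% of clearance is unaffected.
CL_new/CL_old = 0.0072 + 2.835 + 0.19 = 3.0322.
New steady-state concentration = 42.6 / 3.0322 = 14.0 μg/mL (concentration scales inversely with clearance).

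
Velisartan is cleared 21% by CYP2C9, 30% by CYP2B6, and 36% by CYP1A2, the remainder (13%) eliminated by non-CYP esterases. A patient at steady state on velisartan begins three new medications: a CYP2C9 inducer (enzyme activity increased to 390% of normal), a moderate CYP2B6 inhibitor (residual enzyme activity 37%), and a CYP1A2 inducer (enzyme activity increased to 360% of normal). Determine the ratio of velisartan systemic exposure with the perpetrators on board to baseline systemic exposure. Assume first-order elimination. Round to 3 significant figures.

The CYP2C9 pathway (21% of clearance) is boosted to 3.9× activity: 0.21 × 3.9 = 0.819.
The CYP2B6 pathway (30% of clearance) is reduced to 0.37× activity: 0.3 × 0.37 = 0.111.
The CYP1A2 pathway (36% of clearance) is boosted to 3.6× activity: 0.36 × 3.6 = 1.296.
The remaining 13% of clearance is unaffected.
Relative clearance = 0.819 + 0.111 + 1.296 + 0.13 = 2.356.
Net systemic exposure ratio = 1 / 2.356 = 0.424.

0.424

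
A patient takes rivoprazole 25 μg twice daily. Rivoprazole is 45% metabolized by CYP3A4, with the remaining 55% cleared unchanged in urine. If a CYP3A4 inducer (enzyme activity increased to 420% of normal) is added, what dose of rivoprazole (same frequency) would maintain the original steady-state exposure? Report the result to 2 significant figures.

61 μg

The CYP3A4 pathway (45% of clearance) increases to 4.2× activity: 0.45 × 4.2 = 1.89.
The remaining 55% of clearance is unaffected.
CL_new/CL_old = 1.89 + 0.55 = 2.44.
Css,avg = (dose rate)/CL, so holding Css fixed requires dose ∝ CL: 25 × 2.44 = 61 μg.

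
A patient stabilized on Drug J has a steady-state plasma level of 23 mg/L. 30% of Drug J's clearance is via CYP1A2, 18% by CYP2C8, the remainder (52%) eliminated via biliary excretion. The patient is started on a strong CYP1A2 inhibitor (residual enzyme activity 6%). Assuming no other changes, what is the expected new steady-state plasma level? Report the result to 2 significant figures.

CYP1A2: 0.3 × 0.06 = 0.018
CYP2C8: 0.18 (unchanged)
Other: 0.52 (unchanged)
CL_new/CL_old = 0.018 + 0.18 + 0.52 = 0.718.
New steady-state plasma level = baseline ÷ relative clearance = 23 / 0.718 = 32 mg/L.

32 mg/L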